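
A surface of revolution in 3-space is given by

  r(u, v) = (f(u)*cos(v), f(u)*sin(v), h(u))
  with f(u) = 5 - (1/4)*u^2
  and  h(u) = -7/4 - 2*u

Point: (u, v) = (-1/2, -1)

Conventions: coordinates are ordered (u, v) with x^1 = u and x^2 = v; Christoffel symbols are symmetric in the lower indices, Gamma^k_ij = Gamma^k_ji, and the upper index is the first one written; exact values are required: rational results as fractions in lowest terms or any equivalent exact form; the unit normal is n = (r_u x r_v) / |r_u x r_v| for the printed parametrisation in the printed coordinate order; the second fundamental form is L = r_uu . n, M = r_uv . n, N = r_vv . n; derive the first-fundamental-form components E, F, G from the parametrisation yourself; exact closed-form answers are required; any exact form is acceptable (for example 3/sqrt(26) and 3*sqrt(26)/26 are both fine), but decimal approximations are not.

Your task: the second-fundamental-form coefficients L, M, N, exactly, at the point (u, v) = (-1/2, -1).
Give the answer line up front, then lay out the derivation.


Answer: L = -4*sqrt(65)/65, M = 0, N = -79*sqrt(65)/130

f = 79/16, f' = 1/4, f'' = -1/2, h' = -2, h'' = 0
E = 65/16, F = 0, G = 6241/256; answer radicand W^2 = 65/16
unnormalised second-form numerators: l = -1, m = 0, n = -79/8; L = l/sqrt(65/16), and similarly M = m/sqrt(W^2), N = n/sqrt(W^2)


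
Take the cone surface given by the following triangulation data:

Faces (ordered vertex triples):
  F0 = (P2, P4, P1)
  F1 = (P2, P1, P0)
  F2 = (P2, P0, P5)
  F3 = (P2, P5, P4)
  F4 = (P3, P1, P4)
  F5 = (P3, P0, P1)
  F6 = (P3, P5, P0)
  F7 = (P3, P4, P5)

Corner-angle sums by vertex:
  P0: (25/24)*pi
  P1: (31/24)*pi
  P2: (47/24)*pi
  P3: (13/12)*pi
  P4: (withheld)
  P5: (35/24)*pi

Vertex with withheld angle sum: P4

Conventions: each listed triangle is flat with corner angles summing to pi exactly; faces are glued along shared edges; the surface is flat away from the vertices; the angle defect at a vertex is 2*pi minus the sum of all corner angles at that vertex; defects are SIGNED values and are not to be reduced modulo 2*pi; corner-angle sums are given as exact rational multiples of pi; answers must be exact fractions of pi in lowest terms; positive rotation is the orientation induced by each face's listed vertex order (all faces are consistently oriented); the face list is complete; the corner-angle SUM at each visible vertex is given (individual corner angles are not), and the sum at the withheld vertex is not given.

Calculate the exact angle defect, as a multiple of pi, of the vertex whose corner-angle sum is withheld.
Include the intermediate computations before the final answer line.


V = 6, E = 12, F = 8; chi = V - E + F = 2
Gauss-Bonnet: total defect = 2*pi*chi = 4*pi; visible defects sum to (19/6)*pi

Answer: defect(P4) = (5/6)*pi


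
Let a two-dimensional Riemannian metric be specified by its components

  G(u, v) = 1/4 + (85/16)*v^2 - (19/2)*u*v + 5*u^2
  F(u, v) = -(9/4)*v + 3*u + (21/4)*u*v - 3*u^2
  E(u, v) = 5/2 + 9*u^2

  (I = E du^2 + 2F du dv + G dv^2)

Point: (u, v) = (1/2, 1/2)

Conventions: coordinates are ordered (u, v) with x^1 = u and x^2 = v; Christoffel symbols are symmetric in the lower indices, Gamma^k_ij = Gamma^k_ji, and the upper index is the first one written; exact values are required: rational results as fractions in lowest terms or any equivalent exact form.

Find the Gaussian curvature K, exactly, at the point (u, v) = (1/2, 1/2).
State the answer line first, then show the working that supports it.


Answer: K = -29856/26569

E = 19/4, F = 15/16, G = 29/64, EG - F^2 = 163/128 at the point
E_u = 9, E_v = 0, F_u = 21/8, F_v = 3/8, G_u = 1/4, G_v = 9/16
E_vv = 0, F_uv = 21/4, G_uu = 10
Using the Brioschi determinant formula for K from the metric derivatives:
M1 = [[-E_vv/2 + F_uv - G_uu/2, E_u/2, F_u - E_v/2], [F_v - G_u/2, E, F], [G_v/2, F, G]] = [[1/4, 9/2, 21/8], [1/4, 19/4, 15/16], [9/32, 15/16, 29/64]]; det M1 = -971/512
M2 = [[0, E_v/2, G_u/2], [E_v/2, E, F], [G_u/2, F, G]] = [[0, 0, 1/8], [0, 19/4, 15/16], [1/8, 15/16, 29/64]]; det M2 = -19/256
det M1 - det M2 = -933/512; K = -933/512 / (163/128)^2 = -29856/26569


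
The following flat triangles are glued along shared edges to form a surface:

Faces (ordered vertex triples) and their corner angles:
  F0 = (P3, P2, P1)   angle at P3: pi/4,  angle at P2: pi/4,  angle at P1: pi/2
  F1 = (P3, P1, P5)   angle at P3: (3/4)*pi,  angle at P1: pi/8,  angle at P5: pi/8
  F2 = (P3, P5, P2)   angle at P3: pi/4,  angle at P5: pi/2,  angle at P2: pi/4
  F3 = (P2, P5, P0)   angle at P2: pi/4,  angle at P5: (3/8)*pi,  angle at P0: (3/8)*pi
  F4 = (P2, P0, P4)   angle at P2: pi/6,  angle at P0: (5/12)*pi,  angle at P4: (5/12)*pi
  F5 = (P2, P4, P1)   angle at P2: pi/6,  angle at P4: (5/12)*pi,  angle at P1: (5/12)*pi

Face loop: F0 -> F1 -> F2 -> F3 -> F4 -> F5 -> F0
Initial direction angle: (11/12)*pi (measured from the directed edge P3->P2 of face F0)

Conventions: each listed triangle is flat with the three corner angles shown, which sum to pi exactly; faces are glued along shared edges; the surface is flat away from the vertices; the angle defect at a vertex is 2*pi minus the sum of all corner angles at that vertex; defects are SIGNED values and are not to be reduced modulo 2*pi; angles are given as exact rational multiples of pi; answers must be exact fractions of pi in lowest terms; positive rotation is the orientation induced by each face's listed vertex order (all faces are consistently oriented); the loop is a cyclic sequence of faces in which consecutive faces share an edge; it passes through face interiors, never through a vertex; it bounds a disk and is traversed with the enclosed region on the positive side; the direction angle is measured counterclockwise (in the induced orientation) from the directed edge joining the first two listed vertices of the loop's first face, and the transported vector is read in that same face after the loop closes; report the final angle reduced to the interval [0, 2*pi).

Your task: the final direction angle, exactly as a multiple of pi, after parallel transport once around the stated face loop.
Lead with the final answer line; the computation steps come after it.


Answer: final direction angle = (7/12)*pi

enclosed vertex P2: corner angles sum to (13/12)*pi, defect = 2*pi - (13/12)*pi = (11/12)*pi
enclosed vertex P3: corner angles sum to (5/4)*pi, defect = 2*pi - (5/4)*pi = (3/4)*pi
summing the enclosed defects onto the initial angle, mod 2*pi in the induced orientation:
final angle = (11/12)*pi + (5/3)*pi = (7/12)*pi (mod 2*pi)


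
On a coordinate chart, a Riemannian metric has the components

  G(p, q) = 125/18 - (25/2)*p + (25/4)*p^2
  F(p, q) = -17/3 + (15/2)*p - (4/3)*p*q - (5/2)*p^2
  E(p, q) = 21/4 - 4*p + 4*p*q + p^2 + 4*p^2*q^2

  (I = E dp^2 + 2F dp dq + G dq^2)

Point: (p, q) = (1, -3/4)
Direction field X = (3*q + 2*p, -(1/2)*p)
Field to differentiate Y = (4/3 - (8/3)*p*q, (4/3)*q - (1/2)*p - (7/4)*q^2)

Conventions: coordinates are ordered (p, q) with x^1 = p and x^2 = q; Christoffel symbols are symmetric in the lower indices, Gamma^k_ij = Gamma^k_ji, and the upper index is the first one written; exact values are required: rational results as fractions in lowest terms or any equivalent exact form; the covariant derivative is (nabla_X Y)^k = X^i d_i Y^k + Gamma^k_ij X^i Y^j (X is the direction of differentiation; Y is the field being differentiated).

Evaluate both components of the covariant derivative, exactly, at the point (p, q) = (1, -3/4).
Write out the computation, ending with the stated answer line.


E = 3/2, F = 1/3, G = 25/36 at the point
E_p = -1/2, E_q = -2, F_p = 7/2, F_q = -4/3, G_p = 0, G_q = 0
EG - F^2 = 67/72;  g^inv = (72/67) * [[25/36, -1/3], [-1/3, 3/2]]
first-kind symbols [ij,l] = (1/2)(d_i g_jl + d_j g_il - d_l g_ij): [pp,p] = E_p/2 = -1/4, [pp,q] = F_p - E_q/2 = 9/2, [pq,p] = E_q/2 = -1, [pq,q] = G_p/2 = 0, [qq,p] = F_q - G_p/2 = -4/3, [qq,q] = G_q/2 = 0
Gamma^p_ij = (G*[ij,p] - F*[ij,q])/(EG - F^2), Gamma^q_ij = (E*[ij,q] - F*[ij,p])/(EG - F^2)
Gamma_ppp = -241/134, Gamma_ppq = -50/67, Gamma_pqq = -200/201, Gamma_qpp = 492/67, Gamma_qpq = 24/67, Gamma_qqq = 32/67
X = (-1/4, -1/2), Y = (10/3, -159/64) at the point

Answer: (nabla_X Y)^p = 48275/25728, (nabla_X Y)^q = -49879/6432


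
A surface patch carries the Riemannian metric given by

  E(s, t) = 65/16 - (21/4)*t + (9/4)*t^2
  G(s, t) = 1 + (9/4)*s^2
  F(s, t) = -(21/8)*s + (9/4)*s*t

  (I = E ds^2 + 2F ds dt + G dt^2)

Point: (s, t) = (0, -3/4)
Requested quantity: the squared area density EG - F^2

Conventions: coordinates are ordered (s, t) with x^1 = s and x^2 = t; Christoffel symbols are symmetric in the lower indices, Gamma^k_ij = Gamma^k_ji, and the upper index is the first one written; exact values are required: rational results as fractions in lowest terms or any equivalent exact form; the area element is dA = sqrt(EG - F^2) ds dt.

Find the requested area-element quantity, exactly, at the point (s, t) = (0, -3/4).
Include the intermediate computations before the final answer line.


E = 593/64, F = 0, G = 1; EG - F^2 = 593/64

Answer: EG - F^2 = 593/64


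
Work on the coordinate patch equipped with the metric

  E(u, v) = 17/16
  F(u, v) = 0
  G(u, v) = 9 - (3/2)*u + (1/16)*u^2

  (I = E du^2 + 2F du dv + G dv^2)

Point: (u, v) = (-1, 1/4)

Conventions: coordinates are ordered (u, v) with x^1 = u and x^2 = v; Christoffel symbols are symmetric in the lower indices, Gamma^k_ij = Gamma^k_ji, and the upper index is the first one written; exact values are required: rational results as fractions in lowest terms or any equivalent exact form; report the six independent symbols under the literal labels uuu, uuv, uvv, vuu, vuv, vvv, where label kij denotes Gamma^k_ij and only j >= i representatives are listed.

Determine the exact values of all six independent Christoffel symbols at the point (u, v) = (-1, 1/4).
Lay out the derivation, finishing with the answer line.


E = 17/16, F = 0, G = 169/16 at the point
E_u = 0, E_v = 0, F_u = 0, F_v = 0, G_u = -13/8, G_v = 0
EG - F^2 = 2873/256;  g^inv = (256/2873) * [[169/16, 0], [0, 17/16]]
first-kind symbols [ij,l] = (1/2)(d_i g_jl + d_j g_il - d_l g_ij): [uu,u] = E_u/2 = 0, [uu,v] = F_u - E_v/2 = 0, [uv,u] = E_v/2 = 0, [uv,v] = G_u/2 = -13/16, [vv,u] = F_v - G_u/2 = 13/16, [vv,v] = G_v/2 = 0
Gamma^u_ij = (G*[ij,u] - F*[ij,v])/(EG - F^2), Gamma^v_ij = (E*[ij,v] - F*[ij,u])/(EG - F^2)

Answer: Gamma_uuu = 0, Gamma_uuv = 0, Gamma_uvv = 13/17, Gamma_vuu = 0, Gamma_vuv = -1/13, Gamma_vvv = 0


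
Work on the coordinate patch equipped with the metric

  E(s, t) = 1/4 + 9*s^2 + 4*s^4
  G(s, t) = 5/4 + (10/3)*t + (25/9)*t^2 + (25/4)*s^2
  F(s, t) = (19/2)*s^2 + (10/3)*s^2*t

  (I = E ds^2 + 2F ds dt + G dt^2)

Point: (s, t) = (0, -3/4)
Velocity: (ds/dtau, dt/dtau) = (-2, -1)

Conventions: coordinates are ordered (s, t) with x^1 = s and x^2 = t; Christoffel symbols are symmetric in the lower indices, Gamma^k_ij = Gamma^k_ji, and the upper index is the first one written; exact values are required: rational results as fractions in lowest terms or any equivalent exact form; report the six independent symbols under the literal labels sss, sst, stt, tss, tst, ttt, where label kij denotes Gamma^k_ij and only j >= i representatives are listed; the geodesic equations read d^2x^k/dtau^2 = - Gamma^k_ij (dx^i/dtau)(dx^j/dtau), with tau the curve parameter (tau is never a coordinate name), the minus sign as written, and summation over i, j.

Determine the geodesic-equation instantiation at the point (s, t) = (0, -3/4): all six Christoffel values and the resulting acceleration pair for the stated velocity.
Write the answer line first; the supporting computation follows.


Answer: Gamma_sss = 0, Gamma_sst = 0, Gamma_stt = 0, Gamma_tss = 0, Gamma_tst = 0, Gamma_ttt = -4/3; accelerations (d^2s/dtau^2, d^2t/dtau^2) = (0, 4/3)

E = 1/4, F = 0, G = 5/16 at the point
E_s = 0, E_t = 0, F_s = 0, F_t = 0, G_s = 0, G_t = -5/6
EG - F^2 = 5/64;  g^inv = (64/5) * [[5/16, 0], [0, 1/4]]
first-kind symbols [ij,l] = (1/2)(d_i g_jl + d_j g_il - d_l g_ij): [ss,s] = E_s/2 = 0, [ss,t] = F_s - E_t/2 = 0, [st,s] = E_t/2 = 0, [st,t] = G_s/2 = 0, [tt,s] = F_t - G_s/2 = 0, [tt,t] = G_t/2 = -5/12
Gamma^s_ij = (G*[ij,s] - F*[ij,t])/(EG - F^2), Gamma^t_ij = (E*[ij,t] - F*[ij,s])/(EG - F^2)
Gamma_sss = 0, Gamma_sst = 0, Gamma_stt = 0, Gamma_tss = 0, Gamma_tst = 0, Gamma_ttt = -4/3
d^2s/dtau^2 = -(Gamma_sss*(-2)^2 + 2*Gamma_sst*(-2)*(-1) + Gamma_stt*(-1)^2) = 0
d^2t/dtau^2 = -(Gamma_tss*(-2)^2 + 2*Gamma_tst*(-2)*(-1) + Gamma_ttt*(-1)^2) = 4/3


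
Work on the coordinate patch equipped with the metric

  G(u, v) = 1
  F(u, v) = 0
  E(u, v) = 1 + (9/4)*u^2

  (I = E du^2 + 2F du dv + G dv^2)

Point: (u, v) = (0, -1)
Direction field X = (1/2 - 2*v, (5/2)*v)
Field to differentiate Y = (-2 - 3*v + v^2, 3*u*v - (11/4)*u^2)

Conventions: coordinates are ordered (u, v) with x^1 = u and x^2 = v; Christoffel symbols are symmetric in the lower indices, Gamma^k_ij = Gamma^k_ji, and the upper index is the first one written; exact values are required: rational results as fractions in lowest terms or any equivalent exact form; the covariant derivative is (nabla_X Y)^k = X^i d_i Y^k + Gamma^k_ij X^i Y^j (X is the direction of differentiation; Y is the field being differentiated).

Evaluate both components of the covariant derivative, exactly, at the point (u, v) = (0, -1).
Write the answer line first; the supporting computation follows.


Answer: (nabla_X Y)^u = 25/2, (nabla_X Y)^v = -15/2

E = 1, F = 0, G = 1 at the point
E_u = 0, E_v = 0, F_u = 0, F_v = 0, G_u = 0, G_v = 0
EG - F^2 = 1;  g^inv = (1) * [[1, 0], [0, 1]]
first-kind symbols [ij,l] = (1/2)(d_i g_jl + d_j g_il - d_l g_ij): [uu,u] = E_u/2 = 0, [uu,v] = F_u - E_v/2 = 0, [uv,u] = E_v/2 = 0, [uv,v] = G_u/2 = 0, [vv,u] = F_v - G_u/2 = 0, [vv,v] = G_v/2 = 0
Gamma^u_ij = (G*[ij,u] - F*[ij,v])/(EG - F^2), Gamma^v_ij = (E*[ij,v] - F*[ij,u])/(EG - F^2)
Gamma_uuu = 0, Gamma_uuv = 0, Gamma_uvv = 0, Gamma_vuu = 0, Gamma_vuv = 0, Gamma_vvv = 0
X = (5/2, -5/2), Y = (2, 0) at the point


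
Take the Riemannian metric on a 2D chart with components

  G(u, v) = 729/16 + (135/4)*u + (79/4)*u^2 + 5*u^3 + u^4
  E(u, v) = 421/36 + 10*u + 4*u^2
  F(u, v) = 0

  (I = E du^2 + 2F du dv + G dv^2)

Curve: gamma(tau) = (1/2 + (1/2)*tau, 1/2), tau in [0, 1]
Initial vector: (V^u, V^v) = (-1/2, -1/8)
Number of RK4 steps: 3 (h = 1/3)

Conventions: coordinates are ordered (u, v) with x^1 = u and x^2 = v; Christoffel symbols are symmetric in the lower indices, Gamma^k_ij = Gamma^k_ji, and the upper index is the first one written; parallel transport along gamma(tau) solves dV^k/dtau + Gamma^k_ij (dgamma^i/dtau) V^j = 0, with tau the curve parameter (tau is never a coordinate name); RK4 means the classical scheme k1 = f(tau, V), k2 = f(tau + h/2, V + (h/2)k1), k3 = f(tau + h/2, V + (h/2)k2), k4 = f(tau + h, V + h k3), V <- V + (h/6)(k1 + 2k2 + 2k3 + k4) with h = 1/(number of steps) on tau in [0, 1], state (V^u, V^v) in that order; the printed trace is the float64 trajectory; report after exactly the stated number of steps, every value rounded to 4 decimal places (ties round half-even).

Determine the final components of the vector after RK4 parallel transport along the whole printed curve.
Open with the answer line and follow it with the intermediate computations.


Answer: V^u = -0.4149, V^v = -0.1006

gamma'(tau) = (1/2, 0); f(tau, V)^k = -Gamma^k_ij(gamma(tau)) gamma'^i(tau) V^j; h = 1/3; intermediate values shown to 6 dp
curve data and Christoffel symbols at the stage parameters:
  tau = 0.000000: gamma = (0.500000, 0.500000), gamma' = (0.500000, 0.000000); Gamma_uuu = 0.395604, Gamma_uuv = 0.000000, Gamma_uvv = -1.631868, Gamma_vuu = 0.000000, Gamma_vuv = 0.424242, Gamma_vvv = 0.000000
  tau = 0.166667: gamma = (0.583333, 0.500000), gamma' = (0.500000, 0.000000); Gamma_uuu = 0.388235, Gamma_uuv = 0.000000, Gamma_uvv = -1.659436, Gamma_vuu = 0.000000, Gamma_vuv = 0.428920, Gamma_vvv = 0.000000
  tau = 0.333333: gamma = (0.666667, 0.500000), gamma' = (0.500000, 0.000000); Gamma_uuu = 0.380690, Gamma_uuv = 0.000000, Gamma_uvv = -1.686667, Gamma_vuu = 0.000000, Gamma_vuv = 0.432602, Gamma_vvv = 0.000000
  tau = 0.500000: gamma = (0.750000, 0.500000), gamma' = (0.500000, 0.000000); Gamma_uuu = 0.373057, Gamma_uuv = 0.000000, Gamma_uvv = -1.713731, Gamma_vuu = 0.000000, Gamma_vuv = 0.435374, Gamma_vvv = 0.000000
  tau = 0.666667: gamma = (0.833333, 0.500000), gamma' = (0.500000, 0.000000); Gamma_uuu = 0.365408, Gamma_uuv = 0.000000, Gamma_uvv = -1.740763, Gamma_vuu = 0.000000, Gamma_vuv = 0.437318, Gamma_vvv = 0.000000
  tau = 0.833333: gamma = (0.916667, 0.500000), gamma' = (0.500000, 0.000000); Gamma_uuu = 0.357798, Gamma_uuv = 0.000000, Gamma_uvv = -1.767871, Gamma_vuu = 0.000000, Gamma_vuv = 0.438510, Gamma_vvv = 0.000000
  tau = 1.000000: gamma = (1.000000, 0.500000), gamma' = (0.500000, 0.000000); Gamma_uuu = 0.350270, Gamma_uuv = 0.000000, Gamma_uvv = -1.795135, Gamma_vuu = 0.000000, Gamma_vuv = 0.439024, Gamma_vvv = 0.000000
step 0: V^u = -0.5000, V^v = -0.1250
step 1: k1 = (0.098901, 0.026515), k2 = (0.093859, 0.025860), k3 = (0.094022, 0.025883), k4 = (0.089207, 0.025171); V <- V + (h/6)(k1 + 2k2 + 2k3 + k4): V^u = -0.4687, V^v = -0.1164
step 2: k1 = (0.089210, 0.025173), k2 = (0.084648, 0.024421), k3 = (0.084789, 0.024448), k4 = (0.080465, 0.023665); V <- V + (h/6)(k1 + 2k2 + 2k3 + k4): V^u = -0.4404, V^v = -0.1082
step 3: k1 = (0.080467, 0.023667), k2 = (0.076392, 0.022866), k3 = (0.076513, 0.022896), k4 = (0.072667, 0.022084); V <- V + (h/6)(k1 + 2k2 + 2k3 + k4): V^u = -0.4149, V^v = -0.1006


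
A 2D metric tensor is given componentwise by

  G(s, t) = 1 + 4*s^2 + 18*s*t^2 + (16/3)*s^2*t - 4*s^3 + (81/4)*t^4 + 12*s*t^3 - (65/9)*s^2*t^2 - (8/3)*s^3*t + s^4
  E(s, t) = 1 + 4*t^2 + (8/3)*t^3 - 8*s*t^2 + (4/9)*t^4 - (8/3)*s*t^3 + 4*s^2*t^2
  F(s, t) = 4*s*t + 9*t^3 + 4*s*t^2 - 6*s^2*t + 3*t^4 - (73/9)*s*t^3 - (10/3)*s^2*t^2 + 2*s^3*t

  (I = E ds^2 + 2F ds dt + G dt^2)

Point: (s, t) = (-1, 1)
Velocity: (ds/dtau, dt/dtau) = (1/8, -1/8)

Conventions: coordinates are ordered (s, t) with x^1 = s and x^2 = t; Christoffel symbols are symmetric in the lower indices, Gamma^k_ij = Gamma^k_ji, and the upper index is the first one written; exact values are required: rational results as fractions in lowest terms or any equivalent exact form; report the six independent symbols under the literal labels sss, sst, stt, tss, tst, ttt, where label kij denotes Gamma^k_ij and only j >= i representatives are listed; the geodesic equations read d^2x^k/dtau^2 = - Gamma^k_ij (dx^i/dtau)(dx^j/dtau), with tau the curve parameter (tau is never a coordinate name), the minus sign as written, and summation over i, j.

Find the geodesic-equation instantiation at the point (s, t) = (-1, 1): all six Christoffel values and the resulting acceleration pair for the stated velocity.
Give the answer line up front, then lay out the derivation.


Answer: Gamma_sss = -336/821, Gamma_sst = 896/821, Gamma_stt = 1288/821, Gamma_tss = -12/821, Gamma_tst = 32/821, Gamma_ttt = 46/821; accelerations (d^2s/dtau^2, d^2t/dtau^2) = (105/6568, 15/26272)

E = 205/9, F = 7/9, G = 37/36 at the point
E_s = -56/3, E_t = 448/9, F_s = 221/9, F_t = 110/3, G_s = 16/9, G_t = 23/9
EG - F^2 = 821/36;  g^inv = (36/821) * [[37/36, -7/9], [-7/9, 205/9]]
first-kind symbols [ij,l] = (1/2)(d_i g_jl + d_j g_il - d_l g_ij): [ss,s] = E_s/2 = -28/3, [ss,t] = F_s - E_t/2 = -1/3, [st,s] = E_t/2 = 224/9, [st,t] = G_s/2 = 8/9, [tt,s] = F_t - G_s/2 = 322/9, [tt,t] = G_t/2 = 23/18
Gamma^s_ij = (G*[ij,s] - F*[ij,t])/(EG - F^2), Gamma^t_ij = (E*[ij,t] - F*[ij,s])/(EG - F^2)
Gamma_sss = -336/821, Gamma_sst = 896/821, Gamma_stt = 1288/821, Gamma_tss = -12/821, Gamma_tst = 32/821, Gamma_ttt = 46/821
d^2s/dtau^2 = -(Gamma_sss*(1/8)^2 + 2*Gamma_sst*(1/8)*(-1/8) + Gamma_stt*(-1/8)^2) = 105/6568
d^2t/dtau^2 = -(Gamma_tss*(1/8)^2 + 2*Gamma_tst*(1/8)*(-1/8) + Gamma_ttt*(-1/8)^2) = 15/26272


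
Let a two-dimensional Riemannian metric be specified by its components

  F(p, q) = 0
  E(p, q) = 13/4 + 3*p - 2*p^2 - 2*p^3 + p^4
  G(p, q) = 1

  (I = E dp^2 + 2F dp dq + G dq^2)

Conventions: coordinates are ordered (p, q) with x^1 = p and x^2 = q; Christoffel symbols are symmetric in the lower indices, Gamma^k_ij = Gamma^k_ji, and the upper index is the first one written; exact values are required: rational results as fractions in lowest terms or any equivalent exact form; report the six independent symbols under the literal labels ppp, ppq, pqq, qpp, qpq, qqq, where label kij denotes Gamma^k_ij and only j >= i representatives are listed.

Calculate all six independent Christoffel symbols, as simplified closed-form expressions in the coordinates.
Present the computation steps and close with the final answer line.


E = 13/4 + 3*p - 2*p^2 - 2*p^3 + p^4; F = 0; G = 1
Gamma^k_ij = (1/2) g^{kl} (d_i g_jl + d_j g_il - d_l g_ij), with g^inv = (1/(EG-F^2)) [[G, -F], [-F, E]]
first partials: E_p = 3 - 4*p - 6*p^2 + 4*p^3, E_q = 0, F_p = 0, F_q = 0, G_p = 0, G_q = 0
D = EG - F^2 = 13/4 + 3*p - 2*p^2 - 2*p^3 + p^4
expanded: Gamma^p_pp = (G E_p - 2F F_p + F E_q)/(2D), Gamma^p_pq = (G E_q - F G_p)/(2D), Gamma^p_qq = (2G F_q - G G_p - F G_q)/(2D), Gamma^q_pp = (2E F_p - E E_q - F E_p)/(2D), Gamma^q_pq = (E G_p - F E_q)/(2D), Gamma^q_qq = (E G_q - 2F F_q + F G_p)/(2D); substitute and cancel common factors

Answer: Gamma_ppp = (8*p^3 - 12*p^2 - 8*p + 6)/(4*p^4 - 8*p^3 - 8*p^2 + 12*p + 13), Gamma_ppq = 0, Gamma_pqq = 0, Gamma_qpp = 0, Gamma_qpq = 0, Gamma_qqq = 0


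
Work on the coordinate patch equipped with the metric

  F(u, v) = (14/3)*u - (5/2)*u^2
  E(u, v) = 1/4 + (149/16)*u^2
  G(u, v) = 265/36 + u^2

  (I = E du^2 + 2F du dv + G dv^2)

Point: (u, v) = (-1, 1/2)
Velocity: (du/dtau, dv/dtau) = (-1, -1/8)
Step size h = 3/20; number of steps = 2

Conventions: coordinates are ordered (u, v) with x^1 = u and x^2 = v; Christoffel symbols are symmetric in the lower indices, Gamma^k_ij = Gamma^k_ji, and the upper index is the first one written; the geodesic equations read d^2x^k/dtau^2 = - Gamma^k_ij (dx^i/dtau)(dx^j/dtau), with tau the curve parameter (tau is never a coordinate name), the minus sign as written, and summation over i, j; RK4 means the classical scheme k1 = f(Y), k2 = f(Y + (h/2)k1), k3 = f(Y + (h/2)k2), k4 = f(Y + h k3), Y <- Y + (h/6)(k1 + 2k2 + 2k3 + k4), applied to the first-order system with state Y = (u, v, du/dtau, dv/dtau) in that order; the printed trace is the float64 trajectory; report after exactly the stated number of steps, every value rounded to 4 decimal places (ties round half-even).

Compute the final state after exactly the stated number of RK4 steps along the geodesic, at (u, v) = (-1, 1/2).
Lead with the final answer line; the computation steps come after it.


Answer: u = -1.2887, v = 0.4250, du/dtau = -0.9379, dv/dtau = -0.3783

f(Y) = (du/dtau, dv/dtau, -Gamma^u_ij Y'^i Y'^j, -Gamma^v_ij Y'^i Y'^j) with the Gammas evaluated at the stage position; h = 0.150000; intermediate values shown to 6 dp
step 0: u = -1.0000, v = 0.5000, du/dtau = -1.0000, dv/dtau = -0.1250
step 1:
  k1: at (u, v) = (-1.000000, 0.500000), (du/dtau, dv/dtau) = (-1.000000, -0.125000); Gamma_uuu = -0.300261, Gamma_uuv = -0.250653, Gamma_uvv = 0.292428, Gamma_vuu = 0.898780, Gamma_vuv = -0.334447, Gamma_vvv = 0.250653; k1 = (-1.000000, -0.125000, 0.358355, -0.819084)
  k2: at (u, v) = (-1.075000, 0.490625), (du/dtau, dv/dtau) = (-0.973123, -0.186431); Gamma_uuu = -0.187760, Gamma_uuv = -0.271664, Gamma_uvv = 0.292660, Gamma_vuu = 1.004762, Gamma_vuv = -0.378397, Gamma_vvv = 0.271664; k2 = (-0.973123, -0.186431, 0.266202, -0.823622)
  k3: at (u, v) = (-1.072984, 0.486018), (du/dtau, dv/dtau) = (-0.980035, -0.186772); Gamma_uuu = -0.190736, Gamma_uuv = -0.271080, Gamma_uvv = 0.292631, Gamma_vuu = 1.001777, Gamma_vuv = -0.377165, Gamma_vvv = 0.271080; k3 = (-0.980035, -0.186772, 0.272227, -0.833557)
  k4: at (u, v) = (-1.147005, 0.471984), (du/dtau, dv/dtau) = (-0.959166, -0.250034); Gamma_uuu = -0.082606, Gamma_uuv = -0.293307, Gamma_uvv = 0.294495, Gamma_vuu = 1.116530, Gamma_vuv = -0.424318, Gamma_vvv = 0.293307; k4 = (-0.959166, -0.250034, 0.198271, -0.842020)
  Y <- Y + (h/6)(k1 + 2k2 + 2k3 + k4): u = -1.1466, v = 0.4720, du/dtau = -0.9592, dv/dtau = -0.2494
step 2:
  k1: at (u, v) = (-1.146637, 0.471964), (du/dtau, dv/dtau) = (-0.959163, -0.249387); Gamma_uuu = -0.083140, Gamma_uuv = -0.293193, Gamma_uvv = 0.294481, Gamma_vuu = 1.115932, Gamma_vuv = -0.424073, Gamma_vvv = 0.293193; k1 = (-0.959163, -0.249387, 0.198438, -0.842006)
  k2: at (u, v) = (-1.218574, 0.453260), (du/dtau, dv/dtau) = (-0.944280, -0.312537); Gamma_uuu = 0.020560, Gamma_uuv = -0.316421, Gamma_uvv = 0.297806, Gamma_vuu = 1.238158, Gamma_vuv = -0.473954, Gamma_vvv = 0.316421; k2 = (-0.944280, -0.312537, 0.139344, -0.855180)
  k3: at (u, v) = (-1.217458, 0.448524), (du/dtau, dv/dtau) = (-0.948712, -0.313525); Gamma_uuu = 0.018955, Gamma_uuv = -0.316048, Gamma_uvv = 0.297743, Gamma_vuu = 1.236175, Gamma_vuv = -0.473147, Gamma_vvv = 0.316048; k3 = (-0.948712, -0.313525, 0.141685, -0.862222)
  k4: at (u, v) = (-1.288944, 0.424935), (du/dtau, dv/dtau) = (-0.937910, -0.378720); Gamma_uuu = 0.121895, Gamma_uuv = -0.340884, Gamma_uvv = 0.302465, Gamma_vuu = 1.368899, Gamma_vuv = -0.527041, Gamma_vvv = 0.340884; k4 = (-0.937910, -0.378720, 0.091557, -0.878664)
  Y <- Y + (h/6)(k1 + 2k2 + 2k3 + k4): u = -1.2887, v = 0.4250, du/dtau = -0.9379, dv/dtau = -0.3783


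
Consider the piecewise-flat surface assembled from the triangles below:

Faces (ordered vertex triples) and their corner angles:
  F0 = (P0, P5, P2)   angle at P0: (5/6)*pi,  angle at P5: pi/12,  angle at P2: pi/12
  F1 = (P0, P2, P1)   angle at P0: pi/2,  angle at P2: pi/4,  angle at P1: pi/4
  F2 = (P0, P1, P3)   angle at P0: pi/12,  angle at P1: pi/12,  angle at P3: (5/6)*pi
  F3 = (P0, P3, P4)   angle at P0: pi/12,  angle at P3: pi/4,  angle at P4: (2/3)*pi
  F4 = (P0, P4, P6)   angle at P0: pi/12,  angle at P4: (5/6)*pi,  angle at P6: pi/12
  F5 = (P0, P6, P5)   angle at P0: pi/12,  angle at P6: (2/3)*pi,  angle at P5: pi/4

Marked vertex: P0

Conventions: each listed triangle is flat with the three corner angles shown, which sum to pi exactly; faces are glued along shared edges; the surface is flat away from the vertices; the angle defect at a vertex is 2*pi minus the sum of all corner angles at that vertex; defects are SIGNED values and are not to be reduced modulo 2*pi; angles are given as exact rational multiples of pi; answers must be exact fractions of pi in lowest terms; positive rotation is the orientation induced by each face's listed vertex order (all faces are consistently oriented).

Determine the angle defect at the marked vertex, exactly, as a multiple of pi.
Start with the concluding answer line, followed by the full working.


Answer: defect(P0) = pi/3

Sum of corner angles at P0: (5/3)*pi
defect = 2*pi - (5/3)*pi


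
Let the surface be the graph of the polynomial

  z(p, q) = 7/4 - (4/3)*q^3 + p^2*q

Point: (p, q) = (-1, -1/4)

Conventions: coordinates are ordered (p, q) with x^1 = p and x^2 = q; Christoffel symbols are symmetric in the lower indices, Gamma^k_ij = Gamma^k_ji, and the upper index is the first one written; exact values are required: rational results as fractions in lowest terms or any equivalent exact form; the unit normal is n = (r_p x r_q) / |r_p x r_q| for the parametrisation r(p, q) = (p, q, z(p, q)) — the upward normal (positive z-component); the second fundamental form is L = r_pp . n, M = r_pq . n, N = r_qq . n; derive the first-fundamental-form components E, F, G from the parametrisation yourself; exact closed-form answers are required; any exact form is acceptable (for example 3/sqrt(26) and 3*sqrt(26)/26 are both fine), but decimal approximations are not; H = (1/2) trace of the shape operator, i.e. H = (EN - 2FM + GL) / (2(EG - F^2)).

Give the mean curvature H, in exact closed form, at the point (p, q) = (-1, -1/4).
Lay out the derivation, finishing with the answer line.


z_p = 1/2, z_q = 3/4, z_pp = -1/2, z_pq = -2, z_qq = 2
E = 5/4, F = 3/8, G = 25/16; answer radicand W^2 = 29/16
unnormalised second-form numerators: l = -1/2, m = -2, n = 2; L = l/sqrt(29/16), and similarly M = m/sqrt(W^2), N = n/sqrt(W^2)
H = (E*n - 2*F*m + G*l) / (2*(EG - F^2)*sqrt(W^2)); E*n - 2*F*m + G*l = 103/32, EG - F^2 = 29/16, so H = (103/116)/sqrt(29/16)

Answer: H = 103*sqrt(29)/841


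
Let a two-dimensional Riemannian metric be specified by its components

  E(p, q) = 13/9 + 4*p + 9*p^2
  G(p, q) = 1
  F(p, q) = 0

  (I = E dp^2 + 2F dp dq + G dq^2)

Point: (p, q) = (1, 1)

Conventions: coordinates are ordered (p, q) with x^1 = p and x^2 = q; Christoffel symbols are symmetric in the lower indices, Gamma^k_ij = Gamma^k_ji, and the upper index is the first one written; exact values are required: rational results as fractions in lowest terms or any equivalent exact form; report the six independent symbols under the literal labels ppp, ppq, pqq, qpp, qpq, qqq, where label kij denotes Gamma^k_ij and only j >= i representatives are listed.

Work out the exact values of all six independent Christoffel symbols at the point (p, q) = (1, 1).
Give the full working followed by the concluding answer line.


E = 130/9, F = 0, G = 1 at the point
E_p = 22, E_q = 0, F_p = 0, F_q = 0, G_p = 0, G_q = 0
EG - F^2 = 130/9;  g^inv = (9/130) * [[1, 0], [0, 130/9]]
first-kind symbols [ij,l] = (1/2)(d_i g_jl + d_j g_il - d_l g_ij): [pp,p] = E_p/2 = 11, [pp,q] = F_p - E_q/2 = 0, [pq,p] = E_q/2 = 0, [pq,q] = G_p/2 = 0, [qq,p] = F_q - G_p/2 = 0, [qq,q] = G_q/2 = 0
Gamma^p_ij = (G*[ij,p] - F*[ij,q])/(EG - F^2), Gamma^q_ij = (E*[ij,q] - F*[ij,p])/(EG - F^2)

Answer: Gamma_ppp = 99/130, Gamma_ppq = 0, Gamma_pqq = 0, Gamma_qpp = 0, Gamma_qpq = 0, Gamma_qqq = 0


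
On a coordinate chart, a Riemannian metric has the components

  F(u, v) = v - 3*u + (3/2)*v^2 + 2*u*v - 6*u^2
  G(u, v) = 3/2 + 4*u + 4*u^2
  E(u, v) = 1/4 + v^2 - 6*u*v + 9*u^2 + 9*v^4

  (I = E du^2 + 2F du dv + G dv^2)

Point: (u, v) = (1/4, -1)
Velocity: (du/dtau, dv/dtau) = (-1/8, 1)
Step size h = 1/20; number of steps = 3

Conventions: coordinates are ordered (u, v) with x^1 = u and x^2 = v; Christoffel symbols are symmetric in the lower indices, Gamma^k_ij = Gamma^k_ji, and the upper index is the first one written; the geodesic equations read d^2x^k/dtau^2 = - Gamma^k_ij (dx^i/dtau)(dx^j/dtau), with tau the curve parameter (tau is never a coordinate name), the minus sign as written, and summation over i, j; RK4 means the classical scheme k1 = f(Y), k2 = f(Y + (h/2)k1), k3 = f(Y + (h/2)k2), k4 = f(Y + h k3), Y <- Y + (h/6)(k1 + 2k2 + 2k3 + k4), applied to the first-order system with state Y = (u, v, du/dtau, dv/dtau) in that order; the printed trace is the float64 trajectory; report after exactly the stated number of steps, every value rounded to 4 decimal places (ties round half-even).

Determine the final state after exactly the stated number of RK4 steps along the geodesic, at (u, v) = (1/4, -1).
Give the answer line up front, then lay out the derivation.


Answer: u = 0.2317, v = -0.8473, du/dtau = -0.1131, dv/dtau = 1.0394

f(Y) = (du/dtau, dv/dtau, -Gamma^u_ij Y'^i Y'^j, -Gamma^v_ij Y'^i Y'^j) with the Gammas evaluated at the stage position; h = 0.050000; intermediate values shown to 6 dp
step 0: u = 0.2500, v = -1.0000, du/dtau = -0.1250, dv/dtau = 1.0000
step 1:
  k1: at (u, v) = (0.250000, -1.000000), (du/dtau, dv/dtau) = (-0.125000, 1.000000); Gamma_uuu = 0.848514, Gamma_uuv = -1.562800, Gamma_uvv = -0.379674, Gamma_vuu = 4.619847, Gamma_vuv = 0.451582, Gamma_vvv = -0.155321; k1 = (-0.125000, 1.000000, -0.024284, 0.196032)
  k2: at (u, v) = (0.246875, -0.975000), (du/dtau, dv/dtau) = (-0.125607, 1.004901); Gamma_uuu = 0.876355, Gamma_uuv = -1.580669, Gamma_uvv = -0.407129, Gamma_vuu = 4.204174, Gamma_vuv = 0.435923, Gamma_vvv = -0.169449; k2 = (-0.125607, 1.004901, -0.001729, 0.214831)
  k3: at (u, v) = (0.246860, -0.974877), (du/dtau, dv/dtau) = (-0.125043, 1.005371); Gamma_uuu = 0.876492, Gamma_uuv = -1.580756, Gamma_uvv = -0.407270, Gamma_vuu = 4.202180, Gamma_vuv = 0.435847, Gamma_vvv = -0.169522; k3 = (-0.125043, 1.005371, 0.000503, 0.215228)
  k4: at (u, v) = (0.243748, -0.949731), (du/dtau, dv/dtau) = (-0.124975, 1.010761); Gamma_uuu = 0.904588, Gamma_uuv = -1.598194, Gamma_uvv = -0.437494, Gamma_vuu = 3.802262, Gamma_vuv = 0.420671, Gamma_vvv = -0.185062; k4 = (-0.124975, 1.010761, 0.029065, 0.235958)
  Y <- Y + (h/6)(k1 + 2k2 + 2k3 + k4): u = 0.2437, v = -0.9497, du/dtau = -0.1250, dv/dtau = 1.0108
step 2:
  k1: at (u, v) = (0.243739, -0.949739), (du/dtau, dv/dtau) = (-0.124981, 1.010768); Gamma_uuu = 0.904561, Gamma_uuv = -1.598200, Gamma_uvv = -0.437484, Gamma_vuu = 3.802459, Gamma_vuv = 0.420709, Gamma_vvv = -0.185049; k1 = (-0.124981, 1.010768, 0.029038, 0.235953)
  k2: at (u, v) = (0.240615, -0.924470), (du/dtau, dv/dtau) = (-0.124255, 1.016666); Gamma_uuu = 0.932777, Gamma_uuv = -1.615055, Gamma_uvv = -0.470773, Gamma_vuu = 3.418852, Gamma_vuv = 0.406260, Gamma_vvv = -0.202112; k2 = (-0.124255, 1.016666, 0.064149, 0.258763)
  k3: at (u, v) = (0.240633, -0.924322), (du/dtau, dv/dtau) = (-0.123377, 1.017237); Gamma_uuu = 0.933009, Gamma_uuv = -1.615105, Gamma_uvv = -0.470977, Gamma_vuu = 3.416398, Gamma_vuv = 0.406051, Gamma_vvv = -0.202249; k3 = (-0.123377, 1.017237, 0.067748, 0.259199)
  k4: at (u, v) = (0.237571, -0.898877), (du/dtau, dv/dtau) = (-0.121593, 1.023728); Gamma_uuu = 0.961476, Gamma_uuv = -1.631089, Gamma_uvv = -0.507810, Gamma_vuu = 3.047935, Gamma_vuv = 0.392181, Gamma_vvv = -0.221139; k4 = (-0.121593, 1.023728, 0.111908, 0.284330)
  Y <- Y + (h/6)(k1 + 2k2 + 2k3 + k4): u = 0.2376, v = -0.8989, du/dtau = -0.1216, dv/dtau = 1.0237
step 3:
  k1: at (u, v) = (0.237557, -0.898887), (du/dtau, dv/dtau) = (-0.121608, 1.023736); Gamma_uuu = 0.961441, Gamma_uuv = -1.631102, Gamma_uvv = -0.507796, Gamma_vuu = 3.048160, Gamma_vuv = 0.392235, Gamma_vvv = -0.221118; k1 = (-0.121608, 1.023736, 0.111844, 0.284324)
  k2: at (u, v) = (0.234517, -0.873293), (du/dtau, dv/dtau) = (-0.118812, 1.030844); Gamma_uuu = 0.989960, Gamma_uuv = -1.645998, Gamma_uvv = -0.548564, Gamma_vuu = 2.695544, Gamma_vuv = 0.379289, Gamma_vvv = -0.241973; k2 = (-0.118812, 1.030844, 0.165760, 0.311987)
  k3: at (u, v) = (0.234587, -0.873116), (du/dtau, dv/dtau) = (-0.117464, 1.031536); Gamma_uuu = 0.990308, Gamma_uuv = -1.645966, Gamma_uvv = -0.548859, Gamma_vuu = 2.692632, Gamma_vuv = 0.378896, Gamma_vvv = -0.242217; k3 = (-0.117464, 1.031536, 0.171481, 0.312403)
  k4: at (u, v) = (0.231684, -0.847310), (du/dtau, dv/dtau) = (-0.113034, 1.039356); Gamma_uuu = 1.019015, Gamma_uuv = -1.659286, Gamma_uvv = -0.594215, Gamma_vuu = 2.354672, Gamma_vuv = 0.366671, Gamma_vvv = -0.265483; k4 = (-0.113034, 1.039356, 0.239015, 0.342861)
  Y <- Y + (h/6)(k1 + 2k2 + 2k3 + k4): u = 0.2317, v = -0.8473, du/dtau = -0.1131, dv/dtau = 1.0394


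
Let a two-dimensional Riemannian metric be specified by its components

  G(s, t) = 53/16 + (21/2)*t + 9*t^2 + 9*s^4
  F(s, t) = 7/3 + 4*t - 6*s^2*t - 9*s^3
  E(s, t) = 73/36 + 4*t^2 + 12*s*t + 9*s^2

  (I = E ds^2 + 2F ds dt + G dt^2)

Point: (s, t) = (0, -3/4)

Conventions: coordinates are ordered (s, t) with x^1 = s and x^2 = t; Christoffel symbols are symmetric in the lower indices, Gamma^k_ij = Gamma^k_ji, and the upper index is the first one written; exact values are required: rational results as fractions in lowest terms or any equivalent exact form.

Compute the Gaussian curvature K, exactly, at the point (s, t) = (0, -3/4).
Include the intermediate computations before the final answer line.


E = 77/18, F = -2/3, G = 1/2, EG - F^2 = 61/36 at the point
E_s = -9, E_t = -6, F_s = 0, F_t = 4, G_s = 0, G_t = -3
E_tt = 8, F_st = 0, G_ss = 0
Apply the Brioschi formula K = (det M1 - det M2)/(EG - F^2)^2 over the derivative matrices of E, F, G.
M1 = [[-E_tt/2 + F_st - G_ss/2, E_s/2, F_s - E_t/2], [F_t - G_s/2, E, F], [G_t/2, F, G]] = [[-4, -9/2, 3], [4, 77/18, -2/3], [-3/2, -2/3, 1/2]]; det M1 = 323/36
M2 = [[0, E_t/2, G_s/2], [E_t/2, E, F], [G_s/2, F, G]] = [[0, -3, 0], [-3, 77/18, -2/3], [0, -2/3, 1/2]]; det M2 = -9/2
det M1 - det M2 = 485/36; K = 485/36 / (61/36)^2 = 17460/3721

Answer: K = 17460/3721


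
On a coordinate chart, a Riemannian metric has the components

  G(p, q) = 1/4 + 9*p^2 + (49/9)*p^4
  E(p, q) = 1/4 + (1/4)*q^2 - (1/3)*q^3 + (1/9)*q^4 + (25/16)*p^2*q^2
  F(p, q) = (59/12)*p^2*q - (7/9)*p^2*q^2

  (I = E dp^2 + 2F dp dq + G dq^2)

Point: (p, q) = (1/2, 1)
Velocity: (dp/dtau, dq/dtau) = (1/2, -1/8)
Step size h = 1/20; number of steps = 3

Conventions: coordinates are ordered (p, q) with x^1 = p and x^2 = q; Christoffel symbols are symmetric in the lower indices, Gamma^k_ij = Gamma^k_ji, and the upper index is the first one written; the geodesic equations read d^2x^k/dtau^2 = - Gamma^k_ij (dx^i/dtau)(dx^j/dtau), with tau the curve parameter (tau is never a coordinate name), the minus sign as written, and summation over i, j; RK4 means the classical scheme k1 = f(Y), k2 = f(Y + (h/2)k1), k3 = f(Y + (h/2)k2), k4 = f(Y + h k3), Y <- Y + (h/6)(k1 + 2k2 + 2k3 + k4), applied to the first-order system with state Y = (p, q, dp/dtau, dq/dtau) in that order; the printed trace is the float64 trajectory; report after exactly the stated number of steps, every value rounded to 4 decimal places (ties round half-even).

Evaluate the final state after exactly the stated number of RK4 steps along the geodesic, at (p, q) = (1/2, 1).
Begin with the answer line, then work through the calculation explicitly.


Answer: p = 0.5750, q = 0.9806, dp/dtau = 0.4983, dq/dtau = -0.1315

f(Y) = (dp/dtau, dq/dtau, -Gamma^p_ij Y'^i Y'^j, -Gamma^q_ij Y'^i Y'^j) with the Gammas evaluated at the stage position; h = 0.050000; intermediate values shown to 6 dp
step 0: p = 0.5000, q = 1.0000, dp/dtau = 0.5000, dq/dtau = -0.1250
step 1:
  k1: at (p, q) = (0.500000, 1.000000), (dp/dtau, dq/dtau) = (0.500000, -0.125000); Gamma_ppp = -2.039367, Gamma_ppq = -6.081225, Gamma_pqq = -17.227072, Gamma_qpp = 2.072410, Gamma_qpq = 4.278979, Gamma_qqq = 6.275877; k1 = (0.500000, -0.125000, 0.018862, -0.081291)
  k2: at (p, q) = (0.512500, 0.996875), (dp/dtau, dq/dtau) = (0.500472, -0.127032); Gamma_ppp = -2.053706, Gamma_ppq = -6.233188, Gamma_pqq = -17.759047, Gamma_qpp = 2.032745, Gamma_qpq = 4.294079, Gamma_qqq = 6.441499; k2 = (0.500472, -0.127032, 0.008414, -0.067092)
  k3: at (p, q) = (0.512512, 0.996824), (dp/dtau, dq/dtau) = (0.500210, -0.126677); Gamma_ppp = -2.053648, Gamma_ppq = -6.233212, Gamma_pqq = -17.759835, Gamma_qpp = 2.032603, Gamma_qpq = 4.293962, Gamma_qqq = 6.441505; k3 = (0.500210, -0.126677, 0.008900, -0.067770)
  k4: at (p, q) = (0.525011, 0.993666), (dp/dtau, dq/dtau) = (0.500445, -0.128388); Gamma_ppp = -2.063116, Gamma_ppq = -6.378908, Gamma_pqq = -18.288956, Gamma_qpp = 1.992247, Gamma_qpq = 4.306300, Gamma_qqq = 6.601346; k4 = (0.500445, -0.128388, -0.001542, -0.054391)
  Y <- Y + (h/6)(k1 + 2k2 + 2k3 + k4): p = 0.5250, q = 0.9937, dp/dtau = 0.5004, dq/dtau = -0.1284
step 2:
  k1: at (p, q) = (0.525015, 0.993660), (dp/dtau, dq/dtau) = (0.500433, -0.128378); Gamma_ppp = -2.063111, Gamma_ppq = -6.378948, Gamma_pqq = -18.289182, Gamma_qpp = 1.992222, Gamma_qpq = 4.306291, Gamma_qqq = 6.601389; k1 = (0.500433, -0.128378, -0.001533, -0.054403)
  k2: at (p, q) = (0.537526, 0.990450), (dp/dtau, dq/dtau) = (0.500395, -0.129738); Gamma_ppp = -2.067753, Gamma_ppq = -6.518079, Gamma_pqq = -18.814896, Gamma_qpp = 1.951117, Gamma_qpq = 4.315696, Gamma_qqq = 6.755138; k2 = (0.500395, -0.129738, -0.011865, -0.041899)
  k3: at (p, q) = (0.537525, 0.990416), (dp/dtau, dq/dtau) = (0.500136, -0.129426); Gamma_ppp = -2.067707, Gamma_ppq = -6.517993, Gamma_pqq = -18.815109, Gamma_qpp = 1.951049, Gamma_qpq = 4.315602, Gamma_qqq = 6.755027; k3 = (0.500136, -0.129426, -0.011445, -0.042479)
  k4: at (p, q) = (0.550022, 0.987189), (dp/dtau, dq/dtau) = (0.499861, -0.130502); Gamma_ppp = -2.067640, Gamma_ppq = -6.649958, Gamma_pqq = -19.334989, Gamma_qpp = 1.909365, Gamma_qpq = 4.322007, Gamma_qqq = 6.902047; k4 = (0.499861, -0.130502, -0.021680, -0.030748)
  Y <- Y + (h/6)(k1 + 2k2 + 2k3 + k4): p = 0.5500, q = 0.9872, dp/dtau = 0.4999, dq/dtau = -0.1305
step 3:
  k1: at (p, q) = (0.550026, 0.987183), (dp/dtau, dq/dtau) = (0.499851, -0.130494); Gamma_ppp = -2.067633, Gamma_ppq = -6.649995, Gamma_pqq = -19.335210, Gamma_qpp = 1.909341, Gamma_qpq = 4.321997, Gamma_qqq = 6.902086; k1 = (0.499851, -0.130494, -0.021673, -0.030757)
  k2: at (p, q) = (0.562523, 0.983921), (dp/dtau, dq/dtau) = (0.499309, -0.131263); Gamma_ppp = -2.062953, Gamma_ppq = -6.774566, Gamma_pqq = -19.848735, Gamma_qpp = 1.867049, Gamma_qpq = 4.325277, Gamma_qqq = 7.042130; k2 = (0.499309, -0.131263, -0.031714, -0.019844)
  k3: at (p, q) = (0.562509, 0.983902), (dp/dtau, dq/dtau) = (0.499058, -0.130990); Gamma_ppp = -2.062932, Gamma_ppq = -6.774391, Gamma_pqq = -19.848387, Gamma_qpp = 1.867050, Gamma_qpq = 4.325215, Gamma_qqq = 7.041921; k3 = (0.499058, -0.130990, -0.031348, -0.020340)
  k4: at (p, q) = (0.574979, 0.980634), (dp/dtau, dq/dtau) = (0.498284, -0.131511); Gamma_ppp = -2.053830, Gamma_ppq = -6.891090, Gamma_pqq = -20.353256, Gamma_qpp = 1.824331, Gamma_qpq = 4.325365, Gamma_qqq = 7.174463; k4 = (0.498284, -0.131511, -0.041193, -0.010159)
  Y <- Y + (h/6)(k1 + 2k2 + 2k3 + k4): p = 0.5750, q = 0.9806, dp/dtau = 0.4983, dq/dtau = -0.1315
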